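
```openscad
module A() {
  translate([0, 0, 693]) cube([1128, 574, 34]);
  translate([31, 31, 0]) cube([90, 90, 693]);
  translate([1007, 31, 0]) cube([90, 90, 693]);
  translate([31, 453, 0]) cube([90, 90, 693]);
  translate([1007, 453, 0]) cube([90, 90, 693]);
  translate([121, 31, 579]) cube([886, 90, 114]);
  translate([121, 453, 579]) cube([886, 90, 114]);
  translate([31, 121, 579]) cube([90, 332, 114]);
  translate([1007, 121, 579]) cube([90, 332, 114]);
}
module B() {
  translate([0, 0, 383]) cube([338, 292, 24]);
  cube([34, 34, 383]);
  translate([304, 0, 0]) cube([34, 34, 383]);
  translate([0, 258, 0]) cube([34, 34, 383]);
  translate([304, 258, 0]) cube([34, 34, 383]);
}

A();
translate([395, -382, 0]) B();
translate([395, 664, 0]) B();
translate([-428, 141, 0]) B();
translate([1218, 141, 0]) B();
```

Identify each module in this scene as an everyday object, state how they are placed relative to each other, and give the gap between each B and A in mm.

A is a table. B is a stool. Four stools sit around the table at the −y, +y, −x, +x sides. The gap between each stool and the table is 90 mm.

Each stool's nearest face is 90 mm from the table's bounding box.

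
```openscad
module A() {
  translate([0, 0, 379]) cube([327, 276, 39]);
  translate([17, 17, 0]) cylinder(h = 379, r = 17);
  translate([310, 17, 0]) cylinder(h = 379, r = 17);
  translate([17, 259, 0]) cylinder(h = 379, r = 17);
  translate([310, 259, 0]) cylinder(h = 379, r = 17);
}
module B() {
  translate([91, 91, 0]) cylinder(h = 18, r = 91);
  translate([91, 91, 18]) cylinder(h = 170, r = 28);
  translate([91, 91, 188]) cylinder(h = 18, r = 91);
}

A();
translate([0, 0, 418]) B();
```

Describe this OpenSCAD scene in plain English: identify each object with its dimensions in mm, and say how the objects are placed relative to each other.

A is a four-legged stool. The seat is 327×276 mm, 39 mm thick, top at z = 418 mm. It stands on four round legs, each 34 mm in diameter, from z = 0 to the seat underside, each leg's axis is inset half a diameter from the nearest pair of seat edges (so the leg's bounding box is flush with the corner).

B is a spool: two coaxial disc flanges of radius 91 mm and thickness 18 mm, joined by a core cylinder of radius 28 mm and height 170 mm. The lower flange rests on z = 0 and the three cylinders share a vertical axis.

The spool is on top of the stool.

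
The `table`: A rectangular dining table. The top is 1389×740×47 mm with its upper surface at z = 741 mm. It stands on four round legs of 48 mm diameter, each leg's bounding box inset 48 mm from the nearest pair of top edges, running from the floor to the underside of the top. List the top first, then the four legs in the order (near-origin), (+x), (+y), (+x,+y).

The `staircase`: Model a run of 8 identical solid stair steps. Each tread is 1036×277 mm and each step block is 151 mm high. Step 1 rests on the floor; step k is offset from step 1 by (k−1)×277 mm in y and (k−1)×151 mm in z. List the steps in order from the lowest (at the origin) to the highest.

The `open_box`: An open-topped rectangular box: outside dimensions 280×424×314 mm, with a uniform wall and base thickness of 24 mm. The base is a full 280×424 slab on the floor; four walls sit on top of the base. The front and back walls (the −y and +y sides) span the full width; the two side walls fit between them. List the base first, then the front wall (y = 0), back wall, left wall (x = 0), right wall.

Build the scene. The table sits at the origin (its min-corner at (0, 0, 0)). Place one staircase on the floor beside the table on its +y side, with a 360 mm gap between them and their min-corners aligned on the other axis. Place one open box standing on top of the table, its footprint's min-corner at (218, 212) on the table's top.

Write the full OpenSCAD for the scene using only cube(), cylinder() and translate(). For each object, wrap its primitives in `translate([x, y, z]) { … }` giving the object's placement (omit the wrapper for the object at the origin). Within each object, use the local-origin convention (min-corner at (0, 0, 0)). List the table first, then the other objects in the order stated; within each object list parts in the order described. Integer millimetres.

translate([0, 0, 694]) cube([1389, 740, 47]);
translate([72, 72, 0]) cylinder(h = 694, r = 24);
translate([1317, 72, 0]) cylinder(h = 694, r = 24);
translate([72, 668, 0]) cylinder(h = 694, r = 24);
translate([1317, 668, 0]) cylinder(h = 694, r = 24);
translate([0, 1100, 0]) {
  cube([1036, 277, 151]);
  translate([0, 277, 151]) cube([1036, 277, 151]);
  translate([0, 554, 302]) cube([1036, 277, 151]);
  translate([0, 831, 453]) cube([1036, 277, 151]);
  translate([0, 1108, 604]) cube([1036, 277, 151]);
  translate([0, 1385, 755]) cube([1036, 277, 151]);
  translate([0, 1662, 906]) cube([1036, 277, 151]);
  translate([0, 1939, 1057]) cube([1036, 277, 151]);
}
translate([218, 212, 741]) {
  cube([280, 424, 24]);
  translate([0, 0, 24]) cube([280, 24, 290]);
  translate([0, 400, 24]) cube([280, 24, 290]);
  translate([0, 24, 24]) cube([24, 376, 290]);
  translate([256, 24, 24]) cube([24, 376, 290]);
}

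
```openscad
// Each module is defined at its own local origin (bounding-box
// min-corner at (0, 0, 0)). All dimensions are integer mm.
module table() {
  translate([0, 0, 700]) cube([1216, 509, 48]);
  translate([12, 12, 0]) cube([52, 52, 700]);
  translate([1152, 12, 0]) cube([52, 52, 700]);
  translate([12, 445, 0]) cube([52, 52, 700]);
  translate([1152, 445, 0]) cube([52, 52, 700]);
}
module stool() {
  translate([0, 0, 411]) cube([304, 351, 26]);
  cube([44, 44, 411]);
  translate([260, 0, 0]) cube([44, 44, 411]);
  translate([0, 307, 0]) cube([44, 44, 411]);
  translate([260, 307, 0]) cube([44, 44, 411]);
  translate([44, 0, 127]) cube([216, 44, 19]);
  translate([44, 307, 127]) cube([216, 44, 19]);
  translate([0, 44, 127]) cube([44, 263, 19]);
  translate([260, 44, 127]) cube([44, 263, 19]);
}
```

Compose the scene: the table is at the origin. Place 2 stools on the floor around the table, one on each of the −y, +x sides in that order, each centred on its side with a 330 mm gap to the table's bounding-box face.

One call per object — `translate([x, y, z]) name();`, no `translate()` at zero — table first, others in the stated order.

table();
translate([456, -681, 0]) stool();
translate([1546, 79, 0]) stool();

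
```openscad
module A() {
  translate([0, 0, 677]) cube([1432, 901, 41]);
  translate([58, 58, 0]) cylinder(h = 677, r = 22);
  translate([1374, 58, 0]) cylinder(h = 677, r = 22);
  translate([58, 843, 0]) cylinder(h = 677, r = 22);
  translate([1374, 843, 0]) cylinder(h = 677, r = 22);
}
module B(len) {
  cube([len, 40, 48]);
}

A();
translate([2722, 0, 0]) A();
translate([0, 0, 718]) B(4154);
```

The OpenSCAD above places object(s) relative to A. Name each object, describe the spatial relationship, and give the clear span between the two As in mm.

A is a table. B is a beam. A beam spans the tops of two tables. The clear span between the two tables is 1290 mm.

Second table starts at x = 2722; first ends at x = 1432; clear span = 2722 − 1432 = 1290 mm.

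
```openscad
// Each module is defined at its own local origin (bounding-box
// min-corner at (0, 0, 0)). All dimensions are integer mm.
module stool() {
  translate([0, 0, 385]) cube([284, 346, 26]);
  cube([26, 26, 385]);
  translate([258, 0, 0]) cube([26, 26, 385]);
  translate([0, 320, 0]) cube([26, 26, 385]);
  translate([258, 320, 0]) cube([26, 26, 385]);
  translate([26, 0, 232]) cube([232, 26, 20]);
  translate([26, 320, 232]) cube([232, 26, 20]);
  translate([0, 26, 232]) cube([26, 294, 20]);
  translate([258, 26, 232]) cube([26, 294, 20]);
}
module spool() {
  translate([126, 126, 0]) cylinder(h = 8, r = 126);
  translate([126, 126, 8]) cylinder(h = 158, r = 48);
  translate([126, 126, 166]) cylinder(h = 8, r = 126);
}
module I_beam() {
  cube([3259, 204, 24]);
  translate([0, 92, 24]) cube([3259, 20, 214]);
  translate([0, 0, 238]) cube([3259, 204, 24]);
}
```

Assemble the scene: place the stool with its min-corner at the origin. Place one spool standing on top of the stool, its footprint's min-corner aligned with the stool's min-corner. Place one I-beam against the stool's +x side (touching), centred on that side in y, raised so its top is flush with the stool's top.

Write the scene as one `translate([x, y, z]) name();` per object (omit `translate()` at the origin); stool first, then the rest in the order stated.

stool();
translate([0, 0, 411]) spool();
translate([284, 71, 149]) I_beam();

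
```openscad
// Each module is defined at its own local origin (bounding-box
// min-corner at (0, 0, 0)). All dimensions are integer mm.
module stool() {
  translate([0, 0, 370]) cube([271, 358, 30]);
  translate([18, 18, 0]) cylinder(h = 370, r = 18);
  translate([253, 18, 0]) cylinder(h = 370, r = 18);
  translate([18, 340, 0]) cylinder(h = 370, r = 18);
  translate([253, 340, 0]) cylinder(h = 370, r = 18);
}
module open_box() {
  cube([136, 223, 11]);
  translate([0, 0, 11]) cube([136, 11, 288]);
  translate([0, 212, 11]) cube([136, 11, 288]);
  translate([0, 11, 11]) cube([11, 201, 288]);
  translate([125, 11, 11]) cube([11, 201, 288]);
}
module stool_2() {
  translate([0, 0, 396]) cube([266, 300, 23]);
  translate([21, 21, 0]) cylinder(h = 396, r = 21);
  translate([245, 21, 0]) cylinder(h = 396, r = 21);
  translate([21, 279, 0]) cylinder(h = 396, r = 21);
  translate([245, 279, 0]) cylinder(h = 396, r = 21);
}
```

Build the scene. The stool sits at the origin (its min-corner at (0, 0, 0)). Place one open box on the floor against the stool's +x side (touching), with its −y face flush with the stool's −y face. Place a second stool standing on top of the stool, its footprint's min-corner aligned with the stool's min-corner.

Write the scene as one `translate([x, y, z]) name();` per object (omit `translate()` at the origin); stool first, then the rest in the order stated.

stool();
translate([271, 0, 0]) open_box();
translate([0, 0, 400]) stool_2();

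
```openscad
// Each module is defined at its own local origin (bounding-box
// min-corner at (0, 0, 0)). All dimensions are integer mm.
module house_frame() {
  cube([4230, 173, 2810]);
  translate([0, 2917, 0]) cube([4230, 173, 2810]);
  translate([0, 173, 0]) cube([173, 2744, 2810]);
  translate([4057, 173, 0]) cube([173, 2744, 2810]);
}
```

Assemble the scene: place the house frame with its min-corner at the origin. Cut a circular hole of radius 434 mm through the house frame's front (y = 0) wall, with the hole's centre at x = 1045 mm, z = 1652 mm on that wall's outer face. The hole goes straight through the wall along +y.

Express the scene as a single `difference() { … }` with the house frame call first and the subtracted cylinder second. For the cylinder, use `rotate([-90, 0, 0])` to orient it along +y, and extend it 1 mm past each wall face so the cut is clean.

difference() {
  house_frame();
  translate([1045, -1, 1652]) rotate([-90, 0, 0]) cylinder(h = 175, r = 434);
}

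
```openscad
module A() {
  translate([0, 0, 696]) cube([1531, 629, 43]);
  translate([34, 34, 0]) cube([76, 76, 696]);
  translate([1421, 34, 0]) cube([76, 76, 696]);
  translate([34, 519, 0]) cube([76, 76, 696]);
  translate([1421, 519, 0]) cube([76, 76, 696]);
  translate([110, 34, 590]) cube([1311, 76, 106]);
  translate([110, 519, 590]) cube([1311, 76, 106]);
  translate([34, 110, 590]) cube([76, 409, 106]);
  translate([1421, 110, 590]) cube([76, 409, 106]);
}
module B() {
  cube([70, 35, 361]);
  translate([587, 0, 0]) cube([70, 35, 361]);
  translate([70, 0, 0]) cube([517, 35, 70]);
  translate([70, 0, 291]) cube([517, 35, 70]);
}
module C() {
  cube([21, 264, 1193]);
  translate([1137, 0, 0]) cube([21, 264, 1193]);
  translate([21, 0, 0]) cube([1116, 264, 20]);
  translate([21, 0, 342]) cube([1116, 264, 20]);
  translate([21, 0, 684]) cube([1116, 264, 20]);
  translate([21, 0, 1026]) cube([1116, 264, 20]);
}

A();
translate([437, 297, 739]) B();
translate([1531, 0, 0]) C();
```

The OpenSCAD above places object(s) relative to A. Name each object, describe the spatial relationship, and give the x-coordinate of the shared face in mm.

The table's +x face and the bookshelf's −x face are both at x = 1531 mm.

A is a table. B is a picture frame. C is a bookshelf. The picture frame is on top of the table, centred. The bookshelf is against the table's +x side, with their −y faces flush. The x-coordinate of the shared face is 1531 mm.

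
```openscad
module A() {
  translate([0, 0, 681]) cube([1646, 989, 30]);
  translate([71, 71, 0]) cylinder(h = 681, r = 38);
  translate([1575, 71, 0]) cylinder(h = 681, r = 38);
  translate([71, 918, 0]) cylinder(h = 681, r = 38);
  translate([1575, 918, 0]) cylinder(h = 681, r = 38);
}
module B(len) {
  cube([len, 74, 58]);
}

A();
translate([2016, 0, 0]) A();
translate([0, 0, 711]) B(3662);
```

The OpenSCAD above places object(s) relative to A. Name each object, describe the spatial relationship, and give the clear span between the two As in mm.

A is a table. B is a beam. A beam spans the tops of two tables. The clear span between the two tables is 370 mm.

Second table starts at x = 2016; first ends at x = 1646; clear span = 2016 − 1646 = 370 mm.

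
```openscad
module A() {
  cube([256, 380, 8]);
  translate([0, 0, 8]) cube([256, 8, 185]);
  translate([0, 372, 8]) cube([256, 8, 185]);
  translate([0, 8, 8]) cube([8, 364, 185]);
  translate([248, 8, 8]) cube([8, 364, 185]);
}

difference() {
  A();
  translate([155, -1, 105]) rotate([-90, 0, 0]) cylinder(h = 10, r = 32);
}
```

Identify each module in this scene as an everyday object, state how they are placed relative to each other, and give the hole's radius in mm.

A is an open box. The open box has a circular hole through its front wall. The hole's radius is 32 mm.

The subtracted cylinder has r = 32 mm.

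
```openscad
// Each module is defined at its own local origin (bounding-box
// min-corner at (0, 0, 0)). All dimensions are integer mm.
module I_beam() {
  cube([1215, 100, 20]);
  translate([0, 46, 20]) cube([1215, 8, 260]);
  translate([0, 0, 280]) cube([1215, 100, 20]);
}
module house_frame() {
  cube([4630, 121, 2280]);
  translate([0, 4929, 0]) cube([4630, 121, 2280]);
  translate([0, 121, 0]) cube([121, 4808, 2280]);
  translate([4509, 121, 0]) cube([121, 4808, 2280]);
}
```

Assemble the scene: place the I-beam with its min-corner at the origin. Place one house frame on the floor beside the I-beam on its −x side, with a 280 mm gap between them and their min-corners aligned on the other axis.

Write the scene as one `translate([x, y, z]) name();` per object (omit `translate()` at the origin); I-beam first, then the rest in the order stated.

I_beam();
translate([-4910, 0, 0]) house_frame();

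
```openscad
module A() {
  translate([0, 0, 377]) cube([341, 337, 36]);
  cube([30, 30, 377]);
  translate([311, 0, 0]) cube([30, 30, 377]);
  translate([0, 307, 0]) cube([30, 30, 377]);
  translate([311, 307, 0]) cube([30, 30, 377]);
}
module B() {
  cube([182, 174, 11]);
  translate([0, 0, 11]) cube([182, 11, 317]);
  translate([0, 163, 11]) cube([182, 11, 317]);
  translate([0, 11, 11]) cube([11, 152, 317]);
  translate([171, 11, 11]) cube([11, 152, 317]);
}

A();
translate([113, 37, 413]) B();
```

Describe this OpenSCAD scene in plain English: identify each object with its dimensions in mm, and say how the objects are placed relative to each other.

A is a four-legged stool. The seat is a 341×337×36 mm slab whose top surface is at z = 413 mm; four square legs, each 30×30 mm in cross-section, run from the floor (z = 0) to the underside of the seat, each flush with a corner of the seat.

B is an open-topped rectangular box: outside dimensions 182×174×328 mm, with a uniform wall and base thickness of 11 mm. The base is a full 182×174 slab on the floor; four walls sit on top of the base. The front and back walls (the −y and +y sides) span the full width; the two side walls fit between them.

The open box is on top of the stool.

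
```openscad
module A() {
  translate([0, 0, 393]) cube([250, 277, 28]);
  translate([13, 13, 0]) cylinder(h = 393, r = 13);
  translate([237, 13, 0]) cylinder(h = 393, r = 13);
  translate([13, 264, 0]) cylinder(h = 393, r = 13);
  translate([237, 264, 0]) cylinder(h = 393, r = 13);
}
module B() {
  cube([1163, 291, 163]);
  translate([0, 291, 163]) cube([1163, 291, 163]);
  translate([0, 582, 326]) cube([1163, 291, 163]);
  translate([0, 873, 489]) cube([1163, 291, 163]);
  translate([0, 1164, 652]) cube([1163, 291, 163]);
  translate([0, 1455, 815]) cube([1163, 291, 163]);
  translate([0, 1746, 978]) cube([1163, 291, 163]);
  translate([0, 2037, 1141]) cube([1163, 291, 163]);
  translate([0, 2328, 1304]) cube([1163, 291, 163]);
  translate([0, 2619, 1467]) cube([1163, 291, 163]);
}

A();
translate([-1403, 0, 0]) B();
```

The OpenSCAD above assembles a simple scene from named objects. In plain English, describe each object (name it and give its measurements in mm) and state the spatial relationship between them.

A is a four-legged stool. The seat is a 250×277×28 mm slab whose top surface is at z = 421 mm; four round legs, each 26 mm in diameter, run from the floor (z = 0) to the underside of the seat, each leg's axis is inset half a diameter from the nearest pair of seat edges (so the leg's bounding box is flush with the corner).

B is a run of 10 identical solid stair steps. Each tread is 1163×291 mm and each step block is 163 mm high. Step 1 rests on the floor; step k is offset from step 1 by (k−1)×291 mm in y and (k−1)×163 mm in z.

The staircase is on the floor beside the stool on its −x side.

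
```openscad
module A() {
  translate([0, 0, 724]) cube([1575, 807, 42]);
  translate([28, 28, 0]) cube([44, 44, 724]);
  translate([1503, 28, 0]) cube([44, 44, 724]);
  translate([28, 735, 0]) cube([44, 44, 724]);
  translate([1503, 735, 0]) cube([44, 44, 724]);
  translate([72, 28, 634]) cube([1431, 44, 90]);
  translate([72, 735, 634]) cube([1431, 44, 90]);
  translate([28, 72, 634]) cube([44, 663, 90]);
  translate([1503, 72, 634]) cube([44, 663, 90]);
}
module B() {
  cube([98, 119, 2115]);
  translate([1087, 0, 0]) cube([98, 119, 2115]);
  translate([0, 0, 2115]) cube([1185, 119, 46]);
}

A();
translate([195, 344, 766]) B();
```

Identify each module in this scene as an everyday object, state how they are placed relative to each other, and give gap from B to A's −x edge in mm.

The door frame's min-x is at 195; the table's min-x is 0; gap = 195 mm.

A is a table. B is a door frame. The door frame is on top of the table, centred. The gap from the door frame to the table's −x edge is 195 mm.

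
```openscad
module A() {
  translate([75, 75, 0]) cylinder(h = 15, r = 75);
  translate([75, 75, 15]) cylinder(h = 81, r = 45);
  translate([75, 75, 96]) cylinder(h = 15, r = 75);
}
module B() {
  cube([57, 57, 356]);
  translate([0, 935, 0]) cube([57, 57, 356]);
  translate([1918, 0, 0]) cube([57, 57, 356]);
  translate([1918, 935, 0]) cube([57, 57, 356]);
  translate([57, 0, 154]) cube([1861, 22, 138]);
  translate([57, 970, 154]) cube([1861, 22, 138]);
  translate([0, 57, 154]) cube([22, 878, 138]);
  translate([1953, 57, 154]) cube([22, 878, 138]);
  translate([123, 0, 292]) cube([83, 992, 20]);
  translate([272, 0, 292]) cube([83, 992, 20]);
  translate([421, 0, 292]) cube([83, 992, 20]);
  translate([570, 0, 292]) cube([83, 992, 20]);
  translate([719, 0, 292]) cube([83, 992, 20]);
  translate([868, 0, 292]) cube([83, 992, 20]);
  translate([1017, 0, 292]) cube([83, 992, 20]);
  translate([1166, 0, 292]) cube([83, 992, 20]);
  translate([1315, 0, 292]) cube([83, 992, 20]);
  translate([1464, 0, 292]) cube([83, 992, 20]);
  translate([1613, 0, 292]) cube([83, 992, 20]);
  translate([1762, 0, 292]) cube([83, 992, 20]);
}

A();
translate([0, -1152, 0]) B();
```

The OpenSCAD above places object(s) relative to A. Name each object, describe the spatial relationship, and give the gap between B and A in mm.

The bed frame's nearest face is 160 mm from the spool's −y face.

A is a spool. B is a bed frame. The bed frame is on the floor beside the spool on its −y side. The gap between the bed frame and the spool is 160 mm.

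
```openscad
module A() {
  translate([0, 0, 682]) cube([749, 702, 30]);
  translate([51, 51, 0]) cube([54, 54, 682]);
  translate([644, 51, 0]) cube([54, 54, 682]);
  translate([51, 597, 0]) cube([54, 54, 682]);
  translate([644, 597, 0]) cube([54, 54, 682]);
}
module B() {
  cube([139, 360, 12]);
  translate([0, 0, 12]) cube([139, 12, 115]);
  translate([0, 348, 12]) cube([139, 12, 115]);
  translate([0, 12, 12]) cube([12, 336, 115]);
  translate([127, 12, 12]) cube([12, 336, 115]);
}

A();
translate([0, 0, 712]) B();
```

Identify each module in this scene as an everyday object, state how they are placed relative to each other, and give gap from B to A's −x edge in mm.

A is a table. B is an open box. The open box is on top of the table. The gap from the open box to the table's −x edge is 0 mm.

The open box's min-x is at 0; the table's min-x is 0; gap = 0 mm.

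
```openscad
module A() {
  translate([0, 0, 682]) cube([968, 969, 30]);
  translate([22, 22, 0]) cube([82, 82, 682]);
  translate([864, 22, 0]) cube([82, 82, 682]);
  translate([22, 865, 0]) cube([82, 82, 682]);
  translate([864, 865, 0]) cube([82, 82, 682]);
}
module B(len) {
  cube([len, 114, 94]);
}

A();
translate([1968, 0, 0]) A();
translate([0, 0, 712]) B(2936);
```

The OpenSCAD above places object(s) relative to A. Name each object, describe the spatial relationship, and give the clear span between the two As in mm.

Second table starts at x = 1968; first ends at x = 968; clear span = 1968 − 968 = 1000 mm.

A is a table. B is a beam. A beam spans the tops of two tables. The clear span between the two tables is 1000 mm.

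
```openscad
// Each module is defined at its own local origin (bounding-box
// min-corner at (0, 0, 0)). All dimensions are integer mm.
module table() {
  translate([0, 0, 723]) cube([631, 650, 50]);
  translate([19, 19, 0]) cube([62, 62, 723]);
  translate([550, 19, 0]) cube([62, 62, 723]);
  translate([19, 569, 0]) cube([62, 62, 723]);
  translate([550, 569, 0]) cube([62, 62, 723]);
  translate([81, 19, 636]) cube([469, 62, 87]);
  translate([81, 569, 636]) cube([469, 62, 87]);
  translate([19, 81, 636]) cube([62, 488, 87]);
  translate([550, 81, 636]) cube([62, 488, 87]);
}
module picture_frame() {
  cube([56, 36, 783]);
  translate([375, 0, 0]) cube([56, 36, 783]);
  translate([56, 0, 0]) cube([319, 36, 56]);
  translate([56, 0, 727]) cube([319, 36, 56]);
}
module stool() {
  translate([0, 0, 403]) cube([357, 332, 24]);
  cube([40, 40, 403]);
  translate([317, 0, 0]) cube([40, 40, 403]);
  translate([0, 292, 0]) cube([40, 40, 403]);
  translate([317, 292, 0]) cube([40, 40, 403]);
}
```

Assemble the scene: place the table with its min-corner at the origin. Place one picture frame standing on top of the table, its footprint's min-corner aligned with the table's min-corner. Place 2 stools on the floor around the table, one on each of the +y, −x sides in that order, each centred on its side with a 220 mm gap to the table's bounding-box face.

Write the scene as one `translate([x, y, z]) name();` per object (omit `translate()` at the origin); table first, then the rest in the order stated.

table();
translate([0, 0, 773]) picture_frame();
translate([137, 870, 0]) stool();
translate([-577, 159, 0]) stool();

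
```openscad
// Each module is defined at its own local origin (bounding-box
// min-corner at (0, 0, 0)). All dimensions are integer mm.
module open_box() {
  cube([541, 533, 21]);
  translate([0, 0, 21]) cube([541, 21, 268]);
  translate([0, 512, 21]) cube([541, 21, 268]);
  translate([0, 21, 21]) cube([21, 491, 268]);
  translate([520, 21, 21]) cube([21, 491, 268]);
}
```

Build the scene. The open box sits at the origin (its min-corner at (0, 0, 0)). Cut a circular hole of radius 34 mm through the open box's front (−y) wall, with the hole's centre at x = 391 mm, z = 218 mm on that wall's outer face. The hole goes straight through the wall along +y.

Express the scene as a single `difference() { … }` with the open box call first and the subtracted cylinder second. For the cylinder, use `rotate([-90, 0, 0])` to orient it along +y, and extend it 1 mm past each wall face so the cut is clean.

difference() {
  open_box();
  translate([391, -1, 218]) rotate([-90, 0, 0]) cylinder(h = 23, r = 34);
}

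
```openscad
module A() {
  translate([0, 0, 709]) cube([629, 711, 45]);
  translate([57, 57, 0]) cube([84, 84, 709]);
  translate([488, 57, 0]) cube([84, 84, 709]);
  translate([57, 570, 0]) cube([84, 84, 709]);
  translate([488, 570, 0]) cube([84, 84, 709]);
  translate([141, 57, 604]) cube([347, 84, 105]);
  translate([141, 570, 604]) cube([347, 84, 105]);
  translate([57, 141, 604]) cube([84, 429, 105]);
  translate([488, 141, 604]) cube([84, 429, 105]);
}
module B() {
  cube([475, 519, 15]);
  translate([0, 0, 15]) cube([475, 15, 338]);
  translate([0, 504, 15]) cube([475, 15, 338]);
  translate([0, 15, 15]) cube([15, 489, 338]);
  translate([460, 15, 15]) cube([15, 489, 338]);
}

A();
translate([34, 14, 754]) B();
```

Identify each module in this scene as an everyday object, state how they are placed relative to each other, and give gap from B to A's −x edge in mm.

The open box's min-x is at 34; the table's min-x is 0; gap = 34 mm.

A is a table. B is an open box. The open box is on top of the table. The gap from the open box to the table's −x edge is 34 mm.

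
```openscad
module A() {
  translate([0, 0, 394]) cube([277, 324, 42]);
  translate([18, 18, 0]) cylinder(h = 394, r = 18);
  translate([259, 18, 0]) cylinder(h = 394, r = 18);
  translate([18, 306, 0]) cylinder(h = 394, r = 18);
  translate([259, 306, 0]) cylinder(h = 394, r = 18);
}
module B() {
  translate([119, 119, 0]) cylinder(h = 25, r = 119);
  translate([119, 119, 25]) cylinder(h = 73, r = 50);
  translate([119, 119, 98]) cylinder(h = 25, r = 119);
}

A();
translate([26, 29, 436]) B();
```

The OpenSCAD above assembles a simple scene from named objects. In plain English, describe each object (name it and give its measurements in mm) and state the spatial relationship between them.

A is a simple wooden stool: a rectangular seat 277 mm (x) by 324 mm (y), 42 mm thick, top face at z = 436 mm, on four round legs, each 36 mm in diameter. The legs rest on z = 0, each leg's axis is inset half a diameter from the nearest pair of seat edges (so the leg's bounding box is flush with the corner).

B is a spool: two coaxial disc flanges of radius 119 mm and thickness 25 mm, joined by a core cylinder of radius 50 mm and height 73 mm. The lower flange rests on z = 0 and the three cylinders share a vertical axis.

The spool is on top of the stool.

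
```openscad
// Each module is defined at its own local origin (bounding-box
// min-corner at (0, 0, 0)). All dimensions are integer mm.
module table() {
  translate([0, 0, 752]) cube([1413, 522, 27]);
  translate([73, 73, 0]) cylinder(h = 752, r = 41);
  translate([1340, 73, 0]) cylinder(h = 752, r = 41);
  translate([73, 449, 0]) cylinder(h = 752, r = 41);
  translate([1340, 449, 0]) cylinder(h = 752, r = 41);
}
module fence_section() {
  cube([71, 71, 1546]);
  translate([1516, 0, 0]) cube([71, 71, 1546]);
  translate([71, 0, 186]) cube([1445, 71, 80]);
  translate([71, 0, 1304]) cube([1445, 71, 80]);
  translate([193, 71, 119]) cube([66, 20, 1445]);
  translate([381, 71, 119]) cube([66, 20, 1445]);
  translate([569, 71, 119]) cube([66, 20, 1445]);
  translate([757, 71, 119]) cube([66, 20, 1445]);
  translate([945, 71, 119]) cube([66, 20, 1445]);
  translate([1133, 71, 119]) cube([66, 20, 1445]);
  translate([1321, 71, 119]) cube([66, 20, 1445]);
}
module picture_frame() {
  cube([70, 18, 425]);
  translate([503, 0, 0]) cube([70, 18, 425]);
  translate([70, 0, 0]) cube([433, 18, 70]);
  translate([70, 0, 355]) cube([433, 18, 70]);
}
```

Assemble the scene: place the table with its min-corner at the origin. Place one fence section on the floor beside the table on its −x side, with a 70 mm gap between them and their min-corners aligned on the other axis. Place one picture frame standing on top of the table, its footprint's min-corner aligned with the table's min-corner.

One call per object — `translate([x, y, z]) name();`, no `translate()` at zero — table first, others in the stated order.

table();
translate([-1657, 0, 0]) fence_section();
translate([0, 0, 779]) picture_frame();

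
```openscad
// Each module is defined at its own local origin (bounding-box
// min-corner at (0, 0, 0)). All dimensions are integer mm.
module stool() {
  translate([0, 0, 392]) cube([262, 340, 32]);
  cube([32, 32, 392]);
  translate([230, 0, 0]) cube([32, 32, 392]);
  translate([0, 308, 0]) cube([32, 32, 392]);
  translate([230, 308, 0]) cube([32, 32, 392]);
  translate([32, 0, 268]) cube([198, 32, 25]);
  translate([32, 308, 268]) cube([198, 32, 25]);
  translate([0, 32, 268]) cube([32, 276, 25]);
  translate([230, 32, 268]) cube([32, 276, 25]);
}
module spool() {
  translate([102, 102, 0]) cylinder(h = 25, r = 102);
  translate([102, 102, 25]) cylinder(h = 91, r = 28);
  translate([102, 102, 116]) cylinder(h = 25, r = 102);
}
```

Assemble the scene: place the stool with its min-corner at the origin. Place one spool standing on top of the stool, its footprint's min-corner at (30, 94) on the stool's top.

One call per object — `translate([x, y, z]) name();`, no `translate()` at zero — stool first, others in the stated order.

stool();
translate([30, 94, 424]) spool();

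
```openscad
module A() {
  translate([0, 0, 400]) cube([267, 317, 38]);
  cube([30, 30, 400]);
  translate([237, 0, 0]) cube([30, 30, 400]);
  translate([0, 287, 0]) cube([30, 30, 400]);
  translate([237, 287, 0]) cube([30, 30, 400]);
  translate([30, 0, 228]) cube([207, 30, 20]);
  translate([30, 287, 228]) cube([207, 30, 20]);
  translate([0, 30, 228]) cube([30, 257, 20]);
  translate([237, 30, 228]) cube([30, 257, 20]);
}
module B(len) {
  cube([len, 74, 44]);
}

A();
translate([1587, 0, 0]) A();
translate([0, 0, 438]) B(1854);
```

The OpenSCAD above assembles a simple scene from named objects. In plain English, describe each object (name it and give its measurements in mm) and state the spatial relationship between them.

A is a four-legged stool. The seat is a 267×317×38 mm slab whose top surface is at z = 438 mm; four square legs, each 30×30 mm in cross-section, run from the floor (z = 0) to the underside of the seat, each flush with a corner of the seat. Four stretchers, 30 mm wide and 20 mm tall, connect adjacent legs with their undersides at z = 228 mm, each running between the inner faces of the legs it joins and aligned with the legs' outer faces on the other axis.

B is a rectangular beam 1854 mm long (x), 74 mm deep (y), 44 mm thick (z).

The beam spans the tops of two stools placed 1320 mm apart, resting at z = 438 mm.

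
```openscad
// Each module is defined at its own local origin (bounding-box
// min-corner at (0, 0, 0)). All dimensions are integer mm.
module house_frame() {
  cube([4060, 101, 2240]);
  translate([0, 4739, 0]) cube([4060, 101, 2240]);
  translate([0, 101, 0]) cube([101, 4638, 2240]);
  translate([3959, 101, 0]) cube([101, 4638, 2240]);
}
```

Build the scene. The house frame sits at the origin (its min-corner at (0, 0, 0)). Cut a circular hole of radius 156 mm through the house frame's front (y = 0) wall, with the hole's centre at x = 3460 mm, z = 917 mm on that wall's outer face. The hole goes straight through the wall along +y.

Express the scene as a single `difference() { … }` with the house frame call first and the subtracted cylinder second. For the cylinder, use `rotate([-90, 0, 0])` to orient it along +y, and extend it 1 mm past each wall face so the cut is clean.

difference() {
  house_frame();
  translate([3460, -1, 917]) rotate([-90, 0, 0]) cylinder(h = 103, r = 156);
}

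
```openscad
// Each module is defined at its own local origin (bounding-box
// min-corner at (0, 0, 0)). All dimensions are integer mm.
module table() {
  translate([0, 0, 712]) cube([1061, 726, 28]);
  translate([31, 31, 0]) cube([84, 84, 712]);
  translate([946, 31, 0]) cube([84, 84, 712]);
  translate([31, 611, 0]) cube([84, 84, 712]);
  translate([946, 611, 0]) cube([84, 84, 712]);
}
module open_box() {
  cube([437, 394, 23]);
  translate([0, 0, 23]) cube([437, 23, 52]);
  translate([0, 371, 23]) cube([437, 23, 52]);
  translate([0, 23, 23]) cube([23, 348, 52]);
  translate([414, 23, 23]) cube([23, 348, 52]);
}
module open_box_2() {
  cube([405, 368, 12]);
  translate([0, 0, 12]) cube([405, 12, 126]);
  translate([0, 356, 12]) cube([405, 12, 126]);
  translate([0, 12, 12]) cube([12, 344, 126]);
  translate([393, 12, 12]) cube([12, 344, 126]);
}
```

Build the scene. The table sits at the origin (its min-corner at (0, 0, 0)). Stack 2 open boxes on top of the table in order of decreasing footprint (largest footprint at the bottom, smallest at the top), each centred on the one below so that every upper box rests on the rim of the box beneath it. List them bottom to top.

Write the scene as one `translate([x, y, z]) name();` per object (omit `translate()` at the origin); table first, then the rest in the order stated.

table();
translate([312, 166, 740]) open_box();
translate([328, 179, 815]) open_box_2();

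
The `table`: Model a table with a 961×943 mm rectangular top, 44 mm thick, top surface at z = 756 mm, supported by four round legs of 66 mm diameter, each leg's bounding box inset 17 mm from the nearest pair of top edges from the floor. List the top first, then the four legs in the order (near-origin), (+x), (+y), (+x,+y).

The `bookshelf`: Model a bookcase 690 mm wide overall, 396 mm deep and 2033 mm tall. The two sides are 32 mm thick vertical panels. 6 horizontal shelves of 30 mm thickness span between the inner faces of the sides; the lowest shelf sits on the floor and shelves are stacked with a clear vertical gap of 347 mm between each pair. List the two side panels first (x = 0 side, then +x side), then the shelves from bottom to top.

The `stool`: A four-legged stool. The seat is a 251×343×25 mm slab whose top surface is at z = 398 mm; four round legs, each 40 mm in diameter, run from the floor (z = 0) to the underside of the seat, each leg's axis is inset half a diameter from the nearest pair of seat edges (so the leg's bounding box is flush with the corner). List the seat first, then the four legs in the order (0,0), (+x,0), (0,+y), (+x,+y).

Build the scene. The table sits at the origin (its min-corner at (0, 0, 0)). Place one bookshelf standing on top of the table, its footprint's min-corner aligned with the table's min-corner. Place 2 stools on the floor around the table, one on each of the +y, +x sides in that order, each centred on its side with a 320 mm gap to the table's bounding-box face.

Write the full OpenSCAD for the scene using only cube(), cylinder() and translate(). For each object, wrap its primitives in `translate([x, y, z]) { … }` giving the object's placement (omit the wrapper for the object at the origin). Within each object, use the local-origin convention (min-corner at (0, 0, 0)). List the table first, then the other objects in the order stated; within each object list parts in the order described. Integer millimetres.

translate([0, 0, 712]) cube([961, 943, 44]);
translate([50, 50, 0]) cylinder(h = 712, r = 33);
translate([911, 50, 0]) cylinder(h = 712, r = 33);
translate([50, 893, 0]) cylinder(h = 712, r = 33);
translate([911, 893, 0]) cylinder(h = 712, r = 33);
translate([0, 0, 756]) {
  cube([32, 396, 2033]);
  translate([658, 0, 0]) cube([32, 396, 2033]);
  translate([32, 0, 0]) cube([626, 396, 30]);
  translate([32, 0, 377]) cube([626, 396, 30]);
  translate([32, 0, 754]) cube([626, 396, 30]);
  translate([32, 0, 1131]) cube([626, 396, 30]);
  translate([32, 0, 1508]) cube([626, 396, 30]);
  translate([32, 0, 1885]) cube([626, 396, 30]);
}
translate([355, 1263, 0]) {
  translate([0, 0, 373]) cube([251, 343, 25]);
  translate([20, 20, 0]) cylinder(h = 373, r = 20);
  translate([231, 20, 0]) cylinder(h = 373, r = 20);
  translate([20, 323, 0]) cylinder(h = 373, r = 20);
  translate([231, 323, 0]) cylinder(h = 373, r = 20);
}
translate([1281, 300, 0]) {
  translate([0, 0, 373]) cube([251, 343, 25]);
  translate([20, 20, 0]) cylinder(h = 373, r = 20);
  translate([231, 20, 0]) cylinder(h = 373, r = 20);
  translate([20, 323, 0]) cylinder(h = 373, r = 20);
  translate([231, 323, 0]) cylinder(h = 373, r = 20);
}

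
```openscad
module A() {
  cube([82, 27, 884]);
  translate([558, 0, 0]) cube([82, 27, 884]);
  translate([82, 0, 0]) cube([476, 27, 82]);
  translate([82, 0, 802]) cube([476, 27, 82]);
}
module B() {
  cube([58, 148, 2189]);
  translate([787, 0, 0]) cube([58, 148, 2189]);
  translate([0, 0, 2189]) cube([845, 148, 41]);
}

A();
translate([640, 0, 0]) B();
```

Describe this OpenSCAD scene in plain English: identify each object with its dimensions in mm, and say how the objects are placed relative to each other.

A is a rectangular picture frame lying in the x–z plane (depth along y). The opening is 476 mm wide (x) by 720 mm tall (z), surrounded by a border 82 mm wide on all four sides. The frame is 27 mm deep and is made of two full-height vertical stiles with two horizontal rails fitted between them.

B is a rectangular door frame: two vertical jambs of 58×148 mm section, 2189 mm tall, with a clear opening 729 mm wide between their inner faces. A header 41 mm tall and 148 mm deep lies on top of the jambs and spans the full outside width.

The door frame is against the picture frame's +x side, with their −y faces flush.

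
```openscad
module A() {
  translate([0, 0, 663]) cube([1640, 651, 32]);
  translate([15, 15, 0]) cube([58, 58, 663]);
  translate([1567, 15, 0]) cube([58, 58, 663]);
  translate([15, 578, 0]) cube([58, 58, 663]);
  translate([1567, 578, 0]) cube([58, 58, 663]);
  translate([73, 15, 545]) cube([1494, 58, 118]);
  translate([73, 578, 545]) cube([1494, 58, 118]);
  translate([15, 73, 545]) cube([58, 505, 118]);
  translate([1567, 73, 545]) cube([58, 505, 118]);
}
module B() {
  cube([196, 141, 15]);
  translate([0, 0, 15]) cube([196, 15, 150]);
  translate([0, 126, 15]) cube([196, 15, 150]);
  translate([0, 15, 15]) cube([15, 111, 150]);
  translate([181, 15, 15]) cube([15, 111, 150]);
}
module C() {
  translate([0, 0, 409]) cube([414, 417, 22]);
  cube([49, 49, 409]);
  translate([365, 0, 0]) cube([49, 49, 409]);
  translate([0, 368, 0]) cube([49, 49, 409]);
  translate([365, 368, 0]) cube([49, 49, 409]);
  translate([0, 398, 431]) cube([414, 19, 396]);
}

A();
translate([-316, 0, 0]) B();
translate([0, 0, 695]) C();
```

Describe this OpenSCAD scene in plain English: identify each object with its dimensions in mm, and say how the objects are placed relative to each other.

A is a table: top 1640 mm (x) × 651 mm (y), 32 mm thick, upper face at z = 695 mm, on four 58×58 mm square legs, each inset 15 mm from the nearest pair of top edges, running from z = 0 to the bottom of the top. Four apron rails, 58 mm thick and 118 mm tall, run between adjacent legs with their top edges flush with the underside of the top and their outer faces flush with the legs' outer faces.

B is an open storage box with external size 196×141×165 mm and wall thickness 15 mm (the base is also 15 mm thick). The base covers the whole footprint; the four walls stand on the base, with the y-facing walls full-width and the x-facing walls fitting between their inner faces.

C is a chair: 414×417 mm seat, 22 mm thick, top at z = 431 mm, on four 49 mm square corner legs flush with the seat edges. A 19 mm thick backrest slab spans the full seat width, extending 396 mm above the seat top, its back face flush with the seat's +y edge.

The open box is on the floor beside the table on its −x side. The chair is on top of the table.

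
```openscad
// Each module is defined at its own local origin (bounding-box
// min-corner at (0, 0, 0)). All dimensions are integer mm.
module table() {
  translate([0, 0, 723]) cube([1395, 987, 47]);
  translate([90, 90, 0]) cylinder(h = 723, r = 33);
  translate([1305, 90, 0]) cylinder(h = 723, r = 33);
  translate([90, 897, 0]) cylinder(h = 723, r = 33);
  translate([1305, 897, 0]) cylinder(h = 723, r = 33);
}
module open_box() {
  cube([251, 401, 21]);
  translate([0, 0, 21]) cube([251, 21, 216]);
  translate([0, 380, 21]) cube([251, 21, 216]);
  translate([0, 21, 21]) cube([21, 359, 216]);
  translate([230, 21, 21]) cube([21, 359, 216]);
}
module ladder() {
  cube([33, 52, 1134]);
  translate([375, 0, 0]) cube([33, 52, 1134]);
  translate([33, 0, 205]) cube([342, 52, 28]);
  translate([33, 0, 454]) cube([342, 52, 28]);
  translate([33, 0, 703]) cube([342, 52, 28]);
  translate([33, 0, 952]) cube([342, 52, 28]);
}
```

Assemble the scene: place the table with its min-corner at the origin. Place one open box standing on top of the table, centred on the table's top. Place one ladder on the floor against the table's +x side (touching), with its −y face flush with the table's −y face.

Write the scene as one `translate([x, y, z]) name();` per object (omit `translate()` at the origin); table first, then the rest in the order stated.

table();
translate([572, 293, 770]) open_box();
translate([1395, 0, 0]) ladder();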